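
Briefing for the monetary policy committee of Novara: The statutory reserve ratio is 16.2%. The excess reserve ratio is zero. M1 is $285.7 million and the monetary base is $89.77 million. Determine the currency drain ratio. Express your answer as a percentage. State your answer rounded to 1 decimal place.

22.2%

Using m = M/MB = 285.7/89.77 ≈ 3.182578. From m = (1 + c)/(c + rr + e), rearranging gives 1 + c = m·(c + rr + e), so c·(1 − m) = m·(rr + e) − 1.
Hence c = [m·(rr + e) − 1]/(1 − m) = [3.182578 × (0.162 + 0) − 1] / (1 − 3.182578) ≈ 0.221950.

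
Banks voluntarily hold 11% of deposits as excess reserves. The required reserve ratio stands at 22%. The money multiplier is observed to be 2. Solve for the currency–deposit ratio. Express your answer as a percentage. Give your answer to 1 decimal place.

Using m = 2. From m = (1 + c)/(c + rr + e), rearranging gives 1 + c = m·(c + rr + e), so c·(1 − m) = m·(rr + e) − 1.
Hence c = [m·(rr + e) − 1]/(1 − m) = [2 × (0.22 + 0.11) − 1] / (1 − 2) = 0.340000.

34.0%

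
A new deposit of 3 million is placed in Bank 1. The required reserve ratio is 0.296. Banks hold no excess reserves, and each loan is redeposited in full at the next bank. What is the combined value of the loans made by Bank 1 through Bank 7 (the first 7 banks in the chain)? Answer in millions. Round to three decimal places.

Bank i lends (1 − rr)^i of the original deposit: Bank 1 lends 3·0.7040 = 2.1120, Bank 2 lends 3·0.7040² ≈ 1.4868, and so on.
Summing a geometric series: total = 3·[0.7040·(1 − 0.7040^7) / (1 − 0.7040)] ≈ 6.5236 million.

6.524 million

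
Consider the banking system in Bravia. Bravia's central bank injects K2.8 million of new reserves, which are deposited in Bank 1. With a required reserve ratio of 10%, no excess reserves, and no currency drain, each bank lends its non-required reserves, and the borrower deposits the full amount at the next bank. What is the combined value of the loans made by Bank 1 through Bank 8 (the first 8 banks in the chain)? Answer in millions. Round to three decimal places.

K14.352 million

Bank i lends (1 − rr)^i of the original deposit: Bank 1 lends 2.8·0.9000 = 2.5200, Bank 2 lends 2.8·0.9000² = 2.2680, and so on.
Summing a geometric series: total = 2.8·[0.9000·(1 − 0.9000^8) / (1 − 0.9000)] ≈ 14.3522 million.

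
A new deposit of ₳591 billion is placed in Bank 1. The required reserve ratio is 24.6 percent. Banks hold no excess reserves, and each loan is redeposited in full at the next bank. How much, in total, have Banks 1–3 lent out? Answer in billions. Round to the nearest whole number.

Bank i lends (1 − rr)^i of the original deposit: Bank 1 lends 591·0.7540 = 445.6140, Bank 2 lends 591·0.7540² ≈ 335.9930, and so on.
Summing a geometric series: total = 591·[0.7540·(1 − 0.7540^3) / (1 − 0.7540)] ≈ 1034.9456 billion.

₳1035 billion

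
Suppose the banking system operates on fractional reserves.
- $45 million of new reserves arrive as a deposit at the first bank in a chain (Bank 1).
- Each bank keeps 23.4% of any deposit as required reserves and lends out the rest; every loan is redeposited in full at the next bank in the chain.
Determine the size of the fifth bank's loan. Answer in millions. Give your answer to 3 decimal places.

Each bank lends a fraction (1 − rr) = 0.7660 of the deposit it receives, so Bank 5 receives 45·0.7660^4 and lends 45·0.7660^5 ≈ 11.8674 million.

$11.867 million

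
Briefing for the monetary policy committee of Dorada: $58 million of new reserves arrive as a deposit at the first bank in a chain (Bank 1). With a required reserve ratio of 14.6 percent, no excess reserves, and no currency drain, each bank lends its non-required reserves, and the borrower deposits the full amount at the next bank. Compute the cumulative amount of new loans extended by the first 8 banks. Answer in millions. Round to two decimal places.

$243.28 million

Bank i lends (1 − rr)^i of the original deposit: Bank 1 lends 58·0.8540 = 49.5320, Bank 2 lends 58·0.8540² ≈ 42.3003, and so on.
Summing a geometric series: total = 58·[0.8540·(1 − 0.8540^8) / (1 − 0.8540)] ≈ 243.2769 million.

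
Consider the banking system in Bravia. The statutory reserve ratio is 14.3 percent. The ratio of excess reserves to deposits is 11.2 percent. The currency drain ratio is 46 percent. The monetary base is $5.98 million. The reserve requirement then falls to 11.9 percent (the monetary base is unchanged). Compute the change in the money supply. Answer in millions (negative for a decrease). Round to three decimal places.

$0.424 million

Initially m₁ = (1 + 0.46) / (0.143 + 0.112 + 0.46) ≈ 2.04196, so M₁ = 2.04196 × 5.98 ≈ 12.2109 million.
After the change m₂ = (1 + 0.46) / (0.119 + 0.112 + 0.46) ≈ 2.11288, so M₂ = 2.11288 × 5.98 ≈ 12.635 million.
ΔM = M₂ − M₁ = 12.635 − 12.2109 = 0.4241 million.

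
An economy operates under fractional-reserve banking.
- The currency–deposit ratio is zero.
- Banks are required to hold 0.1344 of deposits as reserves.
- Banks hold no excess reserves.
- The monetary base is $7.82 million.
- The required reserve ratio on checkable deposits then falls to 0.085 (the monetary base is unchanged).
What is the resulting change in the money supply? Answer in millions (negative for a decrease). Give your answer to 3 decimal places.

Initially m₁ = 1 / (0.1344) ≈ 7.44048, so M₁ = 7.44048 × 7.82 ≈ 58.1846 million.
After the change m₂ = 1 / (0.085) ≈ 11.76471, so M₂ = 11.76471 × 7.82 ≈ 92 million.
ΔM = M₂ − M₁ = 92 − 58.1846 = 33.8154 million.

$33.815 million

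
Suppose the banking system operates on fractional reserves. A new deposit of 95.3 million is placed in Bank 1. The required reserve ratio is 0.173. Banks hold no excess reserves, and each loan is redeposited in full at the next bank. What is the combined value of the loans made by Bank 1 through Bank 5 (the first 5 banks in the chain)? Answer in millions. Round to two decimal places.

Bank i lends (1 − rr)^i of the original deposit: Bank 1 lends 95.3·0.8270 = 78.8131, Bank 2 lends 95.3·0.8270² ≈ 65.1784, and so on.
Summing a geometric series: total = 95.3·[0.8270·(1 − 0.8270^5) / (1 − 0.8270)] ≈ 279.3370 million.

279.34 million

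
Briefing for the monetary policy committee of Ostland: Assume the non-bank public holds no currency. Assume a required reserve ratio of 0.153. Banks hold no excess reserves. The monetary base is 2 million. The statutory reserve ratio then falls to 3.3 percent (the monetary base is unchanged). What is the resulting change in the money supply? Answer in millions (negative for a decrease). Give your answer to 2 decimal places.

Initially m₁ = 1 / (0.153) ≈ 6.5359, so M₁ = 6.5359 × 2 = 13.0718 million.
After the change m₂ = 1 / (0.033) ≈ 30.3030, so M₂ = 30.3030 × 2 = 60.606 million.
ΔM = M₂ − M₁ = 60.606 − 13.0718 = 47.5342 million.

47.53 million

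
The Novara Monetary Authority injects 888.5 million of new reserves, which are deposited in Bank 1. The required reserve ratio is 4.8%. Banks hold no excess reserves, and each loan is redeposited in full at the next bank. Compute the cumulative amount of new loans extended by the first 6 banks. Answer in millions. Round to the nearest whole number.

4504 million

Bank i lends (1 − rr)^i of the original deposit: Bank 1 lends 888.5·0.9520 = 845.8520, Bank 2 lends 888.5·0.9520² ≈ 805.2511, and so on.
Summing a geometric series: total = 888.5·[0.9520·(1 − 0.9520^6) / (1 − 0.9520)] ≈ 4503.6990 million.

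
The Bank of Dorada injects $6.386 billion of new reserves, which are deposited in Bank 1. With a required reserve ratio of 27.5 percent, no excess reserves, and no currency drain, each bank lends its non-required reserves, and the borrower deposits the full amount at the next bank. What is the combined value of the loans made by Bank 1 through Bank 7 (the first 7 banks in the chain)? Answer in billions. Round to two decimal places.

$15.06 billion

Bank i lends (1 − rr)^i of the original deposit: Bank 1 lends 6.386·0.7250 ≈ 4.6299, Bank 2 lends 6.386·0.7250² ≈ 3.3566, and so on.
Summing a geometric series: total = 6.386·[0.7250·(1 − 0.7250^7) / (1 − 0.7250)] ≈ 15.0633 billion.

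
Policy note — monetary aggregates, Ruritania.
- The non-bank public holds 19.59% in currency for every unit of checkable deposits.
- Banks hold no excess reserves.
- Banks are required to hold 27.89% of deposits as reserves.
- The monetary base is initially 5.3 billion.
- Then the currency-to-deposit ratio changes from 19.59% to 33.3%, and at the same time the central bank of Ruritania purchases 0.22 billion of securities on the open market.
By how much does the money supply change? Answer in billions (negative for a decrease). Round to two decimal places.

Before: m₁ = (1 + 0.1959) / (0.2789 + 0.1959) ≈ 2.5187, MB₁ = 5.3, so M₁ = 2.5187 × 5.3 ≈ 13.3491 billion.
After: m₂ = (1 + 0.333) / (0.2789 + 0.333) ≈ 2.1785, MB₂ = 5.3 + 0.22 = 5.52, so M₂ = 2.1785 × 5.52 ≈ 12.0253 billion.
ΔM = M₂ − M₁ = 12.0253 − 13.3491 = -1.3238 billion.

-1.32 billion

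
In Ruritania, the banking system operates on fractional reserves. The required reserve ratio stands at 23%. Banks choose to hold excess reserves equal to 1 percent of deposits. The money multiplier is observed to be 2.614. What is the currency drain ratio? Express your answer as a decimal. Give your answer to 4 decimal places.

0.2309

Using m = 2.614. From m = (1 + c)/(c + rr + e), rearranging gives 1 + c = m·(c + rr + e), so c·(1 − m) = m·(rr + e) − 1.
Hence c = [m·(rr + e) − 1]/(1 − m) = [2.614 × (0.23 + 0.01) − 1] / (1 − 2.614) ≈ 0.230880.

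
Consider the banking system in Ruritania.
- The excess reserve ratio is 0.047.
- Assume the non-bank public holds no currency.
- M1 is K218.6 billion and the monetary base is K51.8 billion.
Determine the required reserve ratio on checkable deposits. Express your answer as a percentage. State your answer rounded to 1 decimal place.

19.0%

Using m = M/MB = 218.6/51.8 ≈ 4.220077. Since m = (1 + c)/(c + rr + e), the denominator satisfies c + rr + e = (1 + c)/m = (1 + 0) / 4.220077 ≈ 0.236963.
With c = 0 and e = 0.047, the required reserve ratio on checkable deposits is 0.236963 − 0 − 0.047 = 0.189963.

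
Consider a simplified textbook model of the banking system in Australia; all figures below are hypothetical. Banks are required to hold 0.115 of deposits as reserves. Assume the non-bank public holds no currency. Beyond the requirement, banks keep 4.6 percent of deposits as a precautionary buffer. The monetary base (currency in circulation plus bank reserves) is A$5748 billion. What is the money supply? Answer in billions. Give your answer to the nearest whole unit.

A$35702 billion

The money multiplier is m = 1 / (rr + e) = 1 / (0.115 + 0.046) ≈ 6.21118.
So M = m × MB = 6.21118 × 5748 ≈ 35701.8626 billion.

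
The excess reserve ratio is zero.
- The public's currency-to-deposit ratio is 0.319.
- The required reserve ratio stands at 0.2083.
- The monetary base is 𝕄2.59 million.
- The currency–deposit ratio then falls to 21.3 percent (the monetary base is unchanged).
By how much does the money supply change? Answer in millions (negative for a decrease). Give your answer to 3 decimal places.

Initially m₁ = (1 + 0.319) / (0.2083 + 0.319) ≈ 2.50142, so M₁ = 2.50142 × 2.59 ≈ 6.4787 million.
After the change m₂ = (1 + 0.213) / (0.2083 + 0.213) ≈ 2.87918, so M₂ = 2.87918 × 2.59 ≈ 7.4571 million.
ΔM = M₂ − M₁ = 7.4571 − 6.4787 = 0.9784 million.

𝕄0.978 million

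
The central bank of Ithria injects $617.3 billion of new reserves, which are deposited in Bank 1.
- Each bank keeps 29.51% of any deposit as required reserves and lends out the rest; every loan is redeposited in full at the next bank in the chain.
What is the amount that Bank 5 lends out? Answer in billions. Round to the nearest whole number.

$107 billion

Each bank lends a fraction (1 − rr) = 0.7049 of the deposit it receives, so Bank 5 receives 617.3·0.7049^4 and lends 617.3·0.7049^5 ≈ 107.4320 billion.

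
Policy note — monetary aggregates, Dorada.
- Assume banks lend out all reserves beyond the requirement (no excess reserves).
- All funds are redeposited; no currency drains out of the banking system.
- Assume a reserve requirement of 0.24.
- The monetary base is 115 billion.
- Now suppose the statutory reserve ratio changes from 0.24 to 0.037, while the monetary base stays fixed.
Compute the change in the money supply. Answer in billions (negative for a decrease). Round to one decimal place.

2628.9 billion

Initially m₁ = 1 / (0.24) ≈ 4.16667, so M₁ = 4.16667 × 115 ≈ 479.167 billion.
After the change m₂ = 1 / (0.037) ≈ 27.02703, so M₂ = 27.02703 × 115 ≈ 3108.1085 billion.
ΔM = M₂ − M₁ = 3108.1085 − 479.167 = 2628.9415 billion.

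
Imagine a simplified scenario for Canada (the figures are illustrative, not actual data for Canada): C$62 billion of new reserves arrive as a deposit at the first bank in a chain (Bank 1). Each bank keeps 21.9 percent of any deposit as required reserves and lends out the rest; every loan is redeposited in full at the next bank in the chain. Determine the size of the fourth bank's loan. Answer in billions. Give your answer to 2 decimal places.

Each bank lends a fraction (1 − rr) = 0.7810 of the deposit it receives, so Bank 4 receives 62·0.7810^3 and lends 62·0.7810^4 ≈ 23.0673 billion.

C$23.07 billion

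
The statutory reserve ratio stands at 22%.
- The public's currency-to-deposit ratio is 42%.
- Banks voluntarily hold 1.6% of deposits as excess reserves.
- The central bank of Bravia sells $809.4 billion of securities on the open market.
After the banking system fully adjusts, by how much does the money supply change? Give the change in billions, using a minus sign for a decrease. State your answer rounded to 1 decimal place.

The money multiplier is m = (1 + c) / (rr + e + c) = (1 + 0.42) / (0.22 + 0.016 + 0.42) ≈ 2.16463.
The sale removes 809.4 billion of base, so ΔM = m × ΔMB = 2.16463 × (−809.4) ≈ -1752.0515 billion.

-1752.1 billion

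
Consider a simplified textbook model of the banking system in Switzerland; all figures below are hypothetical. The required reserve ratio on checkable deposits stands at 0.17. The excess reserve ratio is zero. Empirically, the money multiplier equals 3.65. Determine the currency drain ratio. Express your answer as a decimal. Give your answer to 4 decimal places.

0.1432

Using m = 3.65. From m = (1 + c)/(c + rr + e), rearranging gives 1 + c = m·(c + rr + e), so c·(1 − m) = m·(rr + e) − 1.
Hence c = [m·(rr + e) − 1]/(1 − m) = [3.65 × (0.17 + 0) − 1] / (1 − 3.65) ≈ 0.143208.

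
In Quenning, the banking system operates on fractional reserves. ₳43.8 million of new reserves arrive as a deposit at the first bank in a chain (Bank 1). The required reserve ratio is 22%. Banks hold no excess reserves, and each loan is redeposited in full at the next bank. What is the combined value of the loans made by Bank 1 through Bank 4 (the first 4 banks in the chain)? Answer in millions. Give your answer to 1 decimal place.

Bank i lends (1 − rr)^i of the original deposit: Bank 1 lends 43.8·0.7800 = 34.1640, Bank 2 lends 43.8·0.7800² ≈ 26.6479, and so on.
Summing a geometric series: total = 43.8·[0.7800·(1 − 0.7800^4) / (1 − 0.7800)] ≈ 97.8099 million.

₳97.8 million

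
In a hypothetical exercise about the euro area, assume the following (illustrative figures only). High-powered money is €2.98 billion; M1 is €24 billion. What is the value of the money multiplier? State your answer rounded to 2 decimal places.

The money multiplier is m = M / MB = 24 / 2.98 ≈ 8.05369.

8.05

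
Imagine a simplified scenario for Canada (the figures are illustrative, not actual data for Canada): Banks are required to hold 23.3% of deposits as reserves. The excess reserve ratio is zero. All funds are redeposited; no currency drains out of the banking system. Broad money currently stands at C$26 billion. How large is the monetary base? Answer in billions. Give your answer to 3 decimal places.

With no currency drain and no excess reserves, the money multiplier is m = 1/rr = 1/0.233 ≈ 4.291845.
The monetary base is MB = M / m = 26 / 4.291845 ≈ 6.058 billion.

C$6.058 billion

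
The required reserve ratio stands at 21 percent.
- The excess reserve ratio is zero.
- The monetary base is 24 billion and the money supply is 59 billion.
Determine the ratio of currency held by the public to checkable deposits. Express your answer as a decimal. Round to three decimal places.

0.332

Using m = M/MB = 59/24 ≈ 2.458333. From m = (1 + c)/(c + rr + e), rearranging gives 1 + c = m·(c + rr + e), so c·(1 − m) = m·(rr + e) − 1.
Hence c = [m·(rr + e) − 1]/(1 − m) = [2.458333 × (0.21 + 0) − 1] / (1 − 2.458333) ≈ 0.331714.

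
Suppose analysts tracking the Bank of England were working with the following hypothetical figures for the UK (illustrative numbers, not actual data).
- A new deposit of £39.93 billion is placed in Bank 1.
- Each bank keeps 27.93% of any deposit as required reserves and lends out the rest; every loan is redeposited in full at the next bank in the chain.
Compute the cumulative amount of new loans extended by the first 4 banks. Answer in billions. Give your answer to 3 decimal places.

£75.237 billion

Bank i lends (1 − rr)^i of the original deposit: Bank 1 lends 39.93·0.7207 ≈ 28.7776, Bank 2 lends 39.93·0.7207² ≈ 20.7400, and so on.
Summing a geometric series: total = 39.93·[0.7207·(1 − 0.7207^4) / (1 − 0.7207)] ≈ 75.2374 billion.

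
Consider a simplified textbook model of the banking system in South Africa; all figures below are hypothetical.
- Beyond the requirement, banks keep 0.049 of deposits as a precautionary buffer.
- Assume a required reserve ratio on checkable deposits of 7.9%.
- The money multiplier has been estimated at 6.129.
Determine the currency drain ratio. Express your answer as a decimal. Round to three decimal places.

0.042

Using m = 6.129. From m = (1 + c)/(c + rr + e), rearranging gives 1 + c = m·(c + rr + e), so c·(1 − m) = m·(rr + e) − 1.
Hence c = [m·(rr + e) − 1]/(1 − m) = [6.129 × (0.079 + 0.049) − 1] / (1 − 6.129) ≈ 0.042014.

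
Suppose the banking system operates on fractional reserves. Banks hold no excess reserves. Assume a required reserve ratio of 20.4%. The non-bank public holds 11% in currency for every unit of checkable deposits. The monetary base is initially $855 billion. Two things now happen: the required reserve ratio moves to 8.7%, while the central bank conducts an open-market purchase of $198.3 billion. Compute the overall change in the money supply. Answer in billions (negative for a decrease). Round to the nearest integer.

$2912 billion

Before: m₁ = (1 + 0.11) / (0.204 + 0.11) ≈ 3.53503, MB₁ = 855, so M₁ = 3.53503 × 855 ≈ 3022.4506 billion.
After: m₂ = (1 + 0.11) / (0.087 + 0.11) ≈ 5.63452, MB₂ = 855 + 198.3 = 1053.3, so M₂ = 5.63452 × 1053.3 ≈ 5934.8399 billion.
ΔM = M₂ − M₁ = 5934.8399 − 3022.4506 = 2912.3893 billion.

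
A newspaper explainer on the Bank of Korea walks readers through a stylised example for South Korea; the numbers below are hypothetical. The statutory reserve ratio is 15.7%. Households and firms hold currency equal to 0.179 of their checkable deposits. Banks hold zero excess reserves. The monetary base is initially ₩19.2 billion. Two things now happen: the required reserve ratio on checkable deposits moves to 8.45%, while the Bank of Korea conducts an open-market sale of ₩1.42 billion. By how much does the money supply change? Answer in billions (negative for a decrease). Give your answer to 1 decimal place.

Before: m₁ = (1 + 0.179) / (0.157 + 0.179) ≈ 3.5089, MB₁ = 19.2, so M₁ = 3.5089 × 19.2 ≈ 67.3709 billion.
After: m₂ = (1 + 0.179) / (0.0845 + 0.179) ≈ 4.4744, MB₂ = 19.2 − 1.42 = 17.78, so M₂ = 4.4744 × 17.78 ≈ 79.5548 billion.
ΔM = M₂ − M₁ = 79.5548 − 67.3709 = 12.1839 billion.

₩12.2 billion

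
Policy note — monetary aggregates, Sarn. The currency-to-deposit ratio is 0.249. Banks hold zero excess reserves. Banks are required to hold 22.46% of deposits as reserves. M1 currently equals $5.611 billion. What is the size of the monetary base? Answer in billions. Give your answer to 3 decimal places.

The money multiplier is m = (1 + c) / (rr + c) = (1 + 0.249) / (0.2246 + 0.249) ≈ 2.63725.
MB = M / m = 5.611 / 2.63725 ≈ 2.1276 billion.

$2.128 billion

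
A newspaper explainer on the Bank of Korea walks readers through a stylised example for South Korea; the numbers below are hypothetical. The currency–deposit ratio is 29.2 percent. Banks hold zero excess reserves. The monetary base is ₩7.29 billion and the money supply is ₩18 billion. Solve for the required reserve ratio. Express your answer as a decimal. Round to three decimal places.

Using m = M/MB = 18/7.29 ≈ 2.469136. Since m = (1 + c)/(c + rr + e), the denominator satisfies c + rr + e = (1 + c)/m = (1 + 0.292) / 2.469136 ≈ 0.523260.
With c = 0.292 and e = 0, the required reserve ratio is 0.523260 − 0.292 − 0 = 0.23126.

0.231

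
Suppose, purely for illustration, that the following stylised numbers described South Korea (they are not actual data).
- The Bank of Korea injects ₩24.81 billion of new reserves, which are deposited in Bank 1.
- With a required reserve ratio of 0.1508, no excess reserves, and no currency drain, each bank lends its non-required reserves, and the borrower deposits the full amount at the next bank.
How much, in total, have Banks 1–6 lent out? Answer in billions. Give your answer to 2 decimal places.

₩87.32 billion

Bank i lends (1 − rr)^i of the original deposit: Bank 1 lends 24.81·0.8492 ≈ 21.0687, Bank 2 lends 24.81·0.8492² ≈ 17.8915, and so on.
Summing a geometric series: total = 24.81·[0.8492·(1 − 0.8492^6) / (1 − 0.8492)] ≈ 87.3169 billion.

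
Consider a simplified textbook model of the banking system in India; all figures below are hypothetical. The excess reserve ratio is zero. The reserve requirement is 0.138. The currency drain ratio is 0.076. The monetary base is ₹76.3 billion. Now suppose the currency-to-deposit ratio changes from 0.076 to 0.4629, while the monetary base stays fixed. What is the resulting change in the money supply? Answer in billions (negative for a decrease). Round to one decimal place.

Initially m₁ = (1 + 0.076) / (0.138 + 0.076) ≈ 5.0280, so M₁ = 5.0280 × 76.3 = 383.6364 billion.
After the change m₂ = (1 + 0.4629) / (0.138 + 0.4629) ≈ 2.4345, so M₂ = 2.4345 × 76.3 ≈ 185.7523 billion.
ΔM = M₂ − M₁ = 185.7523 − 383.6364 = -197.8841 billion.

-197.9 billion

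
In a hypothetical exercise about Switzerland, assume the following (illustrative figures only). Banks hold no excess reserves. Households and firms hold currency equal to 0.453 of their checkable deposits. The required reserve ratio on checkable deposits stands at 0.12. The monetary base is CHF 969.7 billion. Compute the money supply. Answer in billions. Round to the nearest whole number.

CHF 2459 billion

The money multiplier is m = (1 + c) / (rr + c) = (1 + 0.453) / (0.12 + 0.453) ≈ 2.5358.
So M = m × MB = 2.5358 × 969.7 ≈ 2458.9653 billion.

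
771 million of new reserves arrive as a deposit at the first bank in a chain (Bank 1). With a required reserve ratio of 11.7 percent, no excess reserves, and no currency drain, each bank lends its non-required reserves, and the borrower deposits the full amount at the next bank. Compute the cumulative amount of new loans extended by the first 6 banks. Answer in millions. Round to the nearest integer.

Bank i lends (1 − rr)^i of the original deposit: Bank 1 lends 771·0.8830 = 680.7930, Bank 2 lends 771·0.8830² ≈ 601.1402, and so on.
Summing a geometric series: total = 771·[0.8830·(1 − 0.8830^6) / (1 − 0.8830)] ≈ 3060.7488 million.

3061 million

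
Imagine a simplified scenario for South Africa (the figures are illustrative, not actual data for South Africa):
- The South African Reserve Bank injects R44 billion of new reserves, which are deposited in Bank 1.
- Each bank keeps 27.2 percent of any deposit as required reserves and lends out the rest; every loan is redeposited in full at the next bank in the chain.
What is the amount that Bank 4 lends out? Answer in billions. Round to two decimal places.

Each bank lends a fraction (1 − rr) = 0.7280 of the deposit it receives, so Bank 4 receives 44·0.7280^3 and lends 44·0.7280^4 ≈ 12.3589 billion.

R12.36 billion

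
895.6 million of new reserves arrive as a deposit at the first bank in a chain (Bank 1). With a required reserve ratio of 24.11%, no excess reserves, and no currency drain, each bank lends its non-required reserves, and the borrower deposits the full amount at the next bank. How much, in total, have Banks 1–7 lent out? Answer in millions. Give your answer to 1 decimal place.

2410.4 million

Bank i lends (1 − rr)^i of the original deposit: Bank 1 lends 895.6·0.7589 ≈ 679.6708, Bank 2 lends 895.6·0.7589² ≈ 515.8022, and so on.
Summing a geometric series: total = 895.6·[0.7589·(1 − 0.7589^7) / (1 − 0.7589)] ≈ 2410.3519 million.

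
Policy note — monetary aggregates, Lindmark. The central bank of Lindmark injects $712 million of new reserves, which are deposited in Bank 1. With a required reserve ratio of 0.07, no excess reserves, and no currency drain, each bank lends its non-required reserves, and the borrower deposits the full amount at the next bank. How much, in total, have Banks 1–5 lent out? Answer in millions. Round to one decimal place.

Bank i lends (1 − rr)^i of the original deposit: Bank 1 lends 712·0.9300 = 662.1600, Bank 2 lends 712·0.9300² = 615.8088, and so on.
Summing a geometric series: total = 712·[0.9300·(1 − 0.9300^5) / (1 − 0.9300)] ≈ 2878.6141 million.

$2878.6 million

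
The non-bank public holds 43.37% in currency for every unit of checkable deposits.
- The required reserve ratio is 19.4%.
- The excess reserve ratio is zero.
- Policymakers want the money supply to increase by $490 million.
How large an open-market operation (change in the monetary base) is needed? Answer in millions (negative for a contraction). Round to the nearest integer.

The money multiplier is m = (1 + c) / (rr + c) = (1 + 0.4337) / (0.194 + 0.4337) ≈ 2.2841.
ΔMB = ΔM / m = (+490) / 2.2841 ≈ 214.5265 million.

$215 million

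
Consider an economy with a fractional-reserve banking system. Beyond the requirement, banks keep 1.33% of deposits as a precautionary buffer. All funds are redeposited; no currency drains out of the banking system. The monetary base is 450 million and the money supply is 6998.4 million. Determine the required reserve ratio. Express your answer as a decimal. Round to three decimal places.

0.051

Using m = M/MB = 6998.4/450 = 15.552000. Since m = (1 + c)/(c + rr + e), the denominator satisfies c + rr + e = (1 + c)/m = (1 + 0) / 15.552000 ≈ 0.064300.
With c = 0 and e = 0.0133, the required reserve ratio is 0.064300 − 0 − 0.0133 = 0.051.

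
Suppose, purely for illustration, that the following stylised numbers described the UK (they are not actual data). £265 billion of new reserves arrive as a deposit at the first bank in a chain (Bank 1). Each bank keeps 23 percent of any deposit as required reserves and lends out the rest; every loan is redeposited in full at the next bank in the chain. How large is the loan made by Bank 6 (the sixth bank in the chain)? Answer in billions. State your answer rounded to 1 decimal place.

£55.2 billion

Each bank lends a fraction (1 − rr) = 0.7700 of the deposit it receives, so Bank 6 receives 265·0.7700^5 and lends 265·0.7700^6 ≈ 55.2319 billion.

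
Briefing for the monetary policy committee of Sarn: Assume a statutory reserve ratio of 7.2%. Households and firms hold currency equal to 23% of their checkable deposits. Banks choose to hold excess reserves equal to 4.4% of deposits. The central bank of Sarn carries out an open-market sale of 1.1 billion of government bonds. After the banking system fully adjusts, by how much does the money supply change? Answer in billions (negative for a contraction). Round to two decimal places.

-3.91 billion

The money multiplier is m = (1 + c) / (rr + e + c) = (1 + 0.23) / (0.072 + 0.044 + 0.23) ≈ 3.5549.
The sale removes 1.1 billion of base, so ΔM = m × ΔMB = 3.5549 × (−1.1) ≈ -3.9104 billion.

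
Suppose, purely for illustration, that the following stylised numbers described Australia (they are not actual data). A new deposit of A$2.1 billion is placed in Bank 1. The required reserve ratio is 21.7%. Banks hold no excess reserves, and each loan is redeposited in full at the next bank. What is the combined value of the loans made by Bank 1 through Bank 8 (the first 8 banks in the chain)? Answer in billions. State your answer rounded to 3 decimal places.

Bank i lends (1 − rr)^i of the original deposit: Bank 1 lends 2.1·0.7830 = 1.6443, Bank 2 lends 2.1·0.7830² ≈ 1.2875, and so on.
Summing a geometric series: total = 2.1·[0.7830·(1 − 0.7830^8) / (1 − 0.7830)] ≈ 6.5068 billion.

A$6.507 billion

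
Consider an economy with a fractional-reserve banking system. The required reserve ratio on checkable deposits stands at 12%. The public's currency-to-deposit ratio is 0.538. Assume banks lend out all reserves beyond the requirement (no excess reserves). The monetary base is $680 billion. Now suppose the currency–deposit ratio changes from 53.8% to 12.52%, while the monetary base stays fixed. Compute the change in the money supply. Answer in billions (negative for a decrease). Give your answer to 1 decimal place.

$1531.0 billion

Initially m₁ = (1 + 0.538) / (0.12 + 0.538) ≈ 2.33739, so M₁ = 2.33739 × 680 = 1589.4252 billion.
After the change m₂ = (1 + 0.1252) / (0.12 + 0.1252) ≈ 4.58891, so M₂ = 4.58891 × 680 = 3120.4588 billion.
ΔM = M₂ − M₁ = 3120.4588 − 1589.4252 = 1531.0336 billion.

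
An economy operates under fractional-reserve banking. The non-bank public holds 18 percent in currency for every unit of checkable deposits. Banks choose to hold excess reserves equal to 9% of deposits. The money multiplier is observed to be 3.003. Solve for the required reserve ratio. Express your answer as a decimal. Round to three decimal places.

Using m = 3.003. Since m = (1 + c)/(c + rr + e), the denominator satisfies c + rr + e = (1 + c)/m = (1 + 0.18) / 3.003 ≈ 0.392940.
With c = 0.18 and e = 0.09, the required reserve ratio is 0.392940 − 0.18 − 0.09 = 0.12294.

0.123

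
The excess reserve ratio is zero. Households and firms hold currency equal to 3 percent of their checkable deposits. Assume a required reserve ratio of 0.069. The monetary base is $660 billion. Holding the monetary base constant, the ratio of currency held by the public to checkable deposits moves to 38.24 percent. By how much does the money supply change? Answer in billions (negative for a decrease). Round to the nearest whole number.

-4845 billion

Initially m₁ = (1 + 0.03) / (0.069 + 0.03) ≈ 10.4040, so M₁ = 10.4040 × 660 = 6866.64 billion.
After the change m₂ = (1 + 0.3824) / (0.069 + 0.3824) ≈ 3.0625, so M₂ = 3.0625 × 660 = 2021.25 billion.
ΔM = M₂ − M₁ = 2021.25 − 6866.64 = -4845.39 billion.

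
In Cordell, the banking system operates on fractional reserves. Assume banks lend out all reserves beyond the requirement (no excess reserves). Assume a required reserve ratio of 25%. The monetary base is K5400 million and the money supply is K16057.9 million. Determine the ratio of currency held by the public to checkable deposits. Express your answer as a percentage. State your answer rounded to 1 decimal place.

Using m = M/MB = 16057.9/5400 ≈ 2.973685. From m = (1 + c)/(c + rr + e), rearranging gives 1 + c = m·(c + rr + e), so c·(1 − m) = m·(rr + e) − 1.
Hence c = [m·(rr + e) − 1]/(1 − m) = [2.973685 × (0.25 + 0) − 1] / (1 − 2.973685) ≈ 0.130000.

13.0%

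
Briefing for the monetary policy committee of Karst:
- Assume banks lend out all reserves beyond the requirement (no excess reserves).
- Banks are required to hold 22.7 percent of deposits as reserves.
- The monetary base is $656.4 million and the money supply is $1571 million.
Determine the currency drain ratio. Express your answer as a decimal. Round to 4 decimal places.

0.3278

Using m = M/MB = 1571/656.4 ≈ 2.393358. From m = (1 + c)/(c + rr + e), rearranging gives 1 + c = m·(c + rr + e), so c·(1 − m) = m·(rr + e) − 1.
Hence c = [m·(rr + e) − 1]/(1 − m) = [2.393358 × (0.227 + 0) − 1] / (1 − 2.393358) ≈ 0.327775.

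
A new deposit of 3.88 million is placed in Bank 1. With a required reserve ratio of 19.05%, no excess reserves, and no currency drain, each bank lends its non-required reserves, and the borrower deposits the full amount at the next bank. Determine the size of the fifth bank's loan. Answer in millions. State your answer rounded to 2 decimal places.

Each bank lends a fraction (1 − rr) = 0.8095 of the deposit it receives, so Bank 5 receives 3.88·0.8095^4 and lends 3.88·0.8095^5 ≈ 1.3487 million.

1.35 million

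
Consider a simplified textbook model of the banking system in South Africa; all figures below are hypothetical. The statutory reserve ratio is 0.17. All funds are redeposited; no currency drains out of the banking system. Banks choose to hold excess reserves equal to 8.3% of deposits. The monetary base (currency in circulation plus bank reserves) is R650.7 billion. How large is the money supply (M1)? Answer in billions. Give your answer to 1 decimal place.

R2571.9 billion

The money multiplier is m = 1 / (rr + e) = 1 / (0.17 + 0.083) ≈ 3.95257.
So M = m × MB = 3.95257 × 650.7 ≈ 2571.9373 billion.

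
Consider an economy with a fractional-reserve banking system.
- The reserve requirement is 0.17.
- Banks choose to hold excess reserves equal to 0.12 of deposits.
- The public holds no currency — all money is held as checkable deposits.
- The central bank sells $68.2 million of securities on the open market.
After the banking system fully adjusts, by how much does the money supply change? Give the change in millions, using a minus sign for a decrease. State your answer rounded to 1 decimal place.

The money multiplier is m = 1 / (rr + e) = 1 / (0.17 + 0.12) ≈ 3.4483.
The sale removes 68.2 million of base, so ΔM = m × ΔMB = 3.4483 × (−68.2) ≈ -235.1741 million.

-235.2 million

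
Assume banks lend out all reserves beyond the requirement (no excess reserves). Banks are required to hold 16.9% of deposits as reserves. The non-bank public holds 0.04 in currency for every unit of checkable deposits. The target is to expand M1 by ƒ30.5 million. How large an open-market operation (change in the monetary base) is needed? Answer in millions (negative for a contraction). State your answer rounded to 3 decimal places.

The money multiplier is m = (1 + c) / (rr + c) = (1 + 0.04) / (0.169 + 0.04) ≈ 4.976077.
ΔMB = ΔM / m = (+30.5) / 4.976077 ≈ 6.1293 million.

ƒ6.129 million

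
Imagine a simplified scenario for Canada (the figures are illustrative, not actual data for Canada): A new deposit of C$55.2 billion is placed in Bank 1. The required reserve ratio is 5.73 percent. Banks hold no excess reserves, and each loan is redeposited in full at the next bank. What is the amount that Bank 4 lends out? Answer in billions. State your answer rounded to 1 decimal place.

C$43.6 billion

Each bank lends a fraction (1 − rr) = 0.9427 of the deposit it receives, so Bank 4 receives 55.2·0.9427^3 and lends 55.2·0.9427^4 ≈ 43.5946 billion.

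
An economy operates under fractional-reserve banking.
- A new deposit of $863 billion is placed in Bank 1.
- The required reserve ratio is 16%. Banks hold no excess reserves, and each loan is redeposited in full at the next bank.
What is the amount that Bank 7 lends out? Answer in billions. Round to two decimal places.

Each bank lends a fraction (1 − rr) = 0.8400 of the deposit it receives, so Bank 7 receives 863·0.8400^6 and lends 863·0.8400^7 ≈ 254.6630 billion.

$254.66 billion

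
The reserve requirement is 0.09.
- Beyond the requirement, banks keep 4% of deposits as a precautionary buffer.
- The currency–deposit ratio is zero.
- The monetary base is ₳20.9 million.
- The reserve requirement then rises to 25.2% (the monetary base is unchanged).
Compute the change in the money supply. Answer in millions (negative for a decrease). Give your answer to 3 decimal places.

Initially m₁ = 1 / (0.09 + 0.04) ≈ 7.692308, so M₁ = 7.692308 × 20.9 ≈ 160.7692 million.
After the change m₂ = 1 / (0.252 + 0.04) ≈ 3.424658, so M₂ = 3.424658 × 20.9 ≈ 71.5754 million.
ΔM = M₂ − M₁ = 71.5754 − 160.7692 = -89.1938 million.

-89.194 million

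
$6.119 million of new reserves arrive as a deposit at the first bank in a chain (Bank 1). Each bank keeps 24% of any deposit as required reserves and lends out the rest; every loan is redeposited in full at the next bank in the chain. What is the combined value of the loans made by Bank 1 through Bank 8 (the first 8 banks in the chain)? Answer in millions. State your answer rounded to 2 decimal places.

Bank i lends (1 − rr)^i of the original deposit: Bank 1 lends 6.119·0.7600 ≈ 4.6504, Bank 2 lends 6.119·0.7600² ≈ 3.5343, and so on.
Summing a geometric series: total = 6.119·[0.7600·(1 − 0.7600^8) / (1 − 0.7600)] ≈ 17.2201 million.

$17.22 million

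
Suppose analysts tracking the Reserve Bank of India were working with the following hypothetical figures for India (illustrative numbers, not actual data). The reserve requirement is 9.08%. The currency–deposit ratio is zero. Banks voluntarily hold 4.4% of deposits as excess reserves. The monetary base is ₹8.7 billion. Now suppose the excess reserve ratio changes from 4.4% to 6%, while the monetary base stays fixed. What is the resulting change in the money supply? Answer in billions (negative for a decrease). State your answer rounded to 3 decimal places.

-6.848 billion

Initially m₁ = 1 / (0.0908 + 0.044) ≈ 7.41840, so M₁ = 7.41840 × 8.7 ≈ 64.5401 billion.
After the change m₂ = 1 / (0.0908 + 0.06) ≈ 6.63130, so M₂ = 6.63130 × 8.7 ≈ 57.6923 billion.
ΔM = M₂ − M₁ = 57.6923 − 64.5401 = -6.8478 billion.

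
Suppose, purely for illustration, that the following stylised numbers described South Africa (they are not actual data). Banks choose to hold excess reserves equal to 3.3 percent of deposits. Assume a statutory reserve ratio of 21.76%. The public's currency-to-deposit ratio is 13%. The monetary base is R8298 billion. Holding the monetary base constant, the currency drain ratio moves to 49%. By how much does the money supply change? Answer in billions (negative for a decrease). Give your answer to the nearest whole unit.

-7942 billion

Initially m₁ = (1 + 0.13) / (0.2176 + 0.033 + 0.13) ≈ 2.96900, so M₁ = 2.96900 × 8298 = 24636.762 billion.
After the change m₂ = (1 + 0.49) / (0.2176 + 0.033 + 0.49) ≈ 2.01188, so M₂ = 2.01188 × 8298 ≈ 16694.5802 billion.
ΔM = M₂ − M₁ = 16694.5802 − 24636.762 = -7942.1818 billion.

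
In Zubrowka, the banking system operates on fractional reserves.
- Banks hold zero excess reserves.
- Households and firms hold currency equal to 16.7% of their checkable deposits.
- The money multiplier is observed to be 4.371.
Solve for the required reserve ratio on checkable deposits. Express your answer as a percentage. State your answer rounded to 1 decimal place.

10.0%

Using m = 4.371. Since m = (1 + c)/(c + rr + e), the denominator satisfies c + rr + e = (1 + c)/m = (1 + 0.167) / 4.371 ≈ 0.266987.
With c = 0.167 and e = 0, the required reserve ratio on checkable deposits is 0.266987 − 0.167 − 0 = 0.099987.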